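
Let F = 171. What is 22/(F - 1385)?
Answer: -11/607 ≈ -0.018122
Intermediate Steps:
22/(F - 1385) = 22/(171 - 1385) = 22/(-1214) = -1/1214*22 = -11/607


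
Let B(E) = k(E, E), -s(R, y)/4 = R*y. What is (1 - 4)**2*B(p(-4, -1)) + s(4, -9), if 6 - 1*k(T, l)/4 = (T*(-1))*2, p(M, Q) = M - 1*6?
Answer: -360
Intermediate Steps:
p(M, Q) = -6 + M (p(M, Q) = M - 6 = -6 + M)
s(R, y) = -4*R*y
k(T, l) = 24 + 8*T (k(T, l) = 24 - 4*T*(-1)*2 = 24 - 4*(-T)*2 = 24 - (-8)*T = 24 + 8*T)
B(E) = 24 + 8*E
(1 - 4)**2*B(p(-4, -1)) + s(4, -9) = (1 - 4)**2*(24 + 8*(-6 - 4)) - 4*4*(-9) = (-3)**2*(24 + 8*(-10)) + 144 = 9*(24 - 80) + 144 = 9*(-56) + 144 = -504 + 144 = -360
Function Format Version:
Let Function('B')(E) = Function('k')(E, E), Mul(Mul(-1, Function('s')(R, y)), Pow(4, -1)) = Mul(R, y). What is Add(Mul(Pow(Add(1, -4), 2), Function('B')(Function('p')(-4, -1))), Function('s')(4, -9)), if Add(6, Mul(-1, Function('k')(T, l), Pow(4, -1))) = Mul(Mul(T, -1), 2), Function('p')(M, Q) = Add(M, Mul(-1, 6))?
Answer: -360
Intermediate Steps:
Function('p')(M, Q) = Add(-6, M) (Function('p')(M, Q) = Add(M, -6) = Add(-6, M))
Function('s')(R, y) = Mul(-4, R, y) (Function('s')(R, y) = Mul(-4, Mul(R, y)) = Mul(-4, R, y))
Function('k')(T, l) = Add(24, Mul(8, T)) (Function('k')(T, l) = Add(24, Mul(-4, Mul(Mul(T, -1), 2))) = Add(24, Mul(-4, Mul(Mul(-1, T), 2))) = Add(24, Mul(-4, Mul(-2, T))) = Add(24, Mul(8, T)))
Function('B')(E) = Add(24, Mul(8, E))
Add(Mul(Pow(Add(1, -4), 2), Function('B')(Function('p')(-4, -1))), Function('s')(4, -9)) = Add(Mul(Pow(Add(1, -4), 2), Add(24, Mul(8, Add(-6, -4)))), Mul(-4, 4, -9)) = Add(Mul(Pow(-3, 2), Add(24, Mul(8, -10))), 144) = Add(Mul(9, Add(24, -80)), 144) = Add(Mul(9, -56), 144) = Add(-504, 144) = -360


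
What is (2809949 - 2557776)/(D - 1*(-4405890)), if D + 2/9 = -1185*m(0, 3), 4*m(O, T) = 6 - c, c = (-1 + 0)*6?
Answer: 2269557/39621013 ≈ 0.057282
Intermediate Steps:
c = -6 (c = -1*6 = -6)
m(O, T) = 3 (m(O, T) = (6 - 1*(-6))/4 = (6 + 6)/4 = (¼)*12 = 3)
D = -31997/9 (D = -2/9 - 1185*3 = -2/9 - 3555 = -31997/9 ≈ -3555.2)
(2809949 - 2557776)/(D - 1*(-4405890)) = (2809949 - 2557776)/(-31997/9 - 1*(-4405890)) = 252173/(-31997/9 + 4405890) = 252173/(39621013/9) = 252173*(9/39621013) = 2269557/39621013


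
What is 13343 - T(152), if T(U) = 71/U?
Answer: 2028065/152 ≈ 13343.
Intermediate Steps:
13343 - T(152) = 13343 - 71/152 = 2028065/152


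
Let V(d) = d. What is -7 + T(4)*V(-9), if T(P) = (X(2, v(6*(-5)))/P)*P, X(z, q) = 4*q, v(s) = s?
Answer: 1073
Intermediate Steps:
T(P) = -120 (T(P) = ((4*(6*(-5)))/P)*P = ((4*(-30))/P)*P = (-120/P)*P = -120)
-7 + T(4)*V(-9) = -7 - 120*(-9) = -7 + 1080 = 1073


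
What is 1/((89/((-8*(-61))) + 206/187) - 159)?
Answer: -91256/14392533 ≈ -0.0063405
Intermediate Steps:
1/((89/((-8*(-61))) + 206/187) - 159) = 1/((89/488 + 206*(1/187)) - 159) = 1/((89*(1/488) + 206/187) - 159) = 1/((89/488 + 206/187) - 159) = 1/(117171/91256 - 159) = 1/(-14392533/91256) = -91256/14392533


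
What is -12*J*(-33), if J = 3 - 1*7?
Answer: -1584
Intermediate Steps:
J = -4 (J = 3 - 7 = -4)
-12*J*(-33) = -12*(-4)*(-33) = 48*(-33) = -1584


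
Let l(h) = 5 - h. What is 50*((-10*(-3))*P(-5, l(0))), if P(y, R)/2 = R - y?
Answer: 30000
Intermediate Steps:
P(y, R) = -2*y + 2*R (P(y, R) = 2*(R - y) = -2*y + 2*R)
50*((-10*(-3))*P(-5, l(0))) = 50*((-10*(-3))*(-2*(-5) + 2*(5 - 1*0))) = 50*(30*(10 + 2*(5 + 0))) = 50*(30*(10 + 2*5)) = 50*(30*(10 + 10)) = 50*(30*20) = 50*600 = 30000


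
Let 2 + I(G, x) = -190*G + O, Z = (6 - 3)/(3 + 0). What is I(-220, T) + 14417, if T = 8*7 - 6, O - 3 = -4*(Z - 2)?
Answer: 56222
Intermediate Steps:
Z = 1 (Z = 3/3 = 3*(⅓) = 1)
O = 7 (O = 3 - 4*(1 - 2) = 3 - 4*(-1) = 3 + 4 = 7)
T = 50 (T = 56 - 6 = 50)
I(G, x) = 5 - 190*G (I(G, x) = -2 + (-190*G + 7) = -2 + (7 - 190*G) = 5 - 190*G)
I(-220, T) + 14417 = (5 - 190*(-220)) + 14417 = (5 + 41800) + 14417 = 41805 + 14417 = 56222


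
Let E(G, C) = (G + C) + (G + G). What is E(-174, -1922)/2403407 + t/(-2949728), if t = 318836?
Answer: -193375452371/1772349230824 ≈ -0.10911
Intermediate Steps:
E(G, C) = C + 3*G (E(G, C) = (C + G) + 2*G = C + 3*G)
E(-174, -1922)/2403407 + t/(-2949728) = (-1922 + 3*(-174))/2403407 + 318836/(-2949728) = (-1922 - 522)*(1/2403407) + 318836*(-1/2949728) = -2444*1/2403407 - 79709/737432 = -2444/2403407 - 79709/737432 = -193375452371/1772349230824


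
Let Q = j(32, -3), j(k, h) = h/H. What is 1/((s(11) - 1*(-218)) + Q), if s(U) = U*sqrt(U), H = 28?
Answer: 170828/36178697 - 8624*sqrt(11)/36178697 ≈ 0.0039312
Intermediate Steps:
s(U) = U**(3/2)
j(k, h) = h/28
Q = -3/28 (Q = (1/28)*(-3) = -3/28 ≈ -0.10714)
1/((s(11) - 1*(-218)) + Q) = 1/((11**(3/2) - 1*(-218)) - 3/28) = 1/((11*sqrt(11) + 218) - 3/28) = 1/((218 + 11*sqrt(11)) - 3/28) = 1/(6101/28 + 11*sqrt(11))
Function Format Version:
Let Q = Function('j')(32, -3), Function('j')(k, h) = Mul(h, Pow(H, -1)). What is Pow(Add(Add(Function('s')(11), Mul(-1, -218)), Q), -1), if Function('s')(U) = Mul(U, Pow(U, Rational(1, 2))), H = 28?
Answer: Add(Rational(170828, 36178697), Mul(Rational(-8624, 36178697), Pow(11, Rational(1, 2)))) ≈ 0.0039312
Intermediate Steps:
Function('s')(U) = Pow(U, Rational(3, 2))
Function('j')(k, h) = Mul(Rational(1, 28), h) (Function('j')(k, h) = Mul(h, Pow(28, -1)) = Mul(h, Rational(1, 28)) = Mul(Rational(1, 28), h))
Q = Rational(-3, 28) (Q = Mul(Rational(1, 28), -3) = Rational(-3, 28) ≈ -0.10714)
Pow(Add(Add(Function('s')(11), Mul(-1, -218)), Q), -1) = Pow(Add(Add(Pow(11, Rational(3, 2)), Mul(-1, -218)), Rational(-3, 28)), -1) = Pow(Add(Add(Mul(11, Pow(11, Rational(1, 2))), 218), Rational(-3, 28)), -1) = Pow(Add(Add(218, Mul(11, Pow(11, Rational(1, 2)))), Rational(-3, 28)), -1) = Pow(Add(Rational(6101, 28), Mul(11, Pow(11, Rational(1, 2)))), -1)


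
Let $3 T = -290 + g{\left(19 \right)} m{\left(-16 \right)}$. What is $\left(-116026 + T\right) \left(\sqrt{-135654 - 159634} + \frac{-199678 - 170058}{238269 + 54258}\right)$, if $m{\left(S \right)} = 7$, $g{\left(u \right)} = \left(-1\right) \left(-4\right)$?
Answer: $\frac{128793838240}{877581} - \frac{696680 i \sqrt{73822}}{3} \approx 1.4676 \cdot 10^{5} - 6.3096 \cdot 10^{7} i$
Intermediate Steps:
$g{\left(u \right)} = 4$
$T = - \frac{262}{3}$ ($T = \frac{-290 + 4 \cdot 7}{3} = \frac{-290 + 28}{3} = \frac{1}{3} \left(-262\right) = - \frac{262}{3} \approx -87.333$)
$\left(-116026 + T\right) \left(\sqrt{-135654 - 159634} + \frac{-199678 - 170058}{238269 + 54258}\right) = \left(-116026 - \frac{262}{3}\right) \left(\sqrt{-135654 - 159634} + \frac{-199678 - 170058}{238269 + 54258}\right) = - \frac{348340 \left(\sqrt{-295288} - \frac{369736}{292527}\right)}{3} = - \frac{348340 \left(2 i \sqrt{73822} - \frac{369736}{292527}\right)}{3} = - \frac{348340 \left(- \frac{369736}{292527} + 2 i \sqrt{73822}\right)}{3} = \frac{128793838240}{877581} - \frac{696680 i \sqrt{73822}}{3}$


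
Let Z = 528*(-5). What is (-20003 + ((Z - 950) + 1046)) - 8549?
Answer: -31096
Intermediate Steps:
Z = -2640
(-20003 + ((Z - 950) + 1046)) - 8549 = (-20003 + ((-2640 - 950) + 1046)) - 8549 = (-20003 + (-3590 + 1046)) - 8549 = (-20003 - 2544) - 8549 = -22547 - 8549 = -31096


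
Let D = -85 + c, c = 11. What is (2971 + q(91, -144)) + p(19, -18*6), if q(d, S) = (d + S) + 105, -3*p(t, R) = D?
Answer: 9143/3 ≈ 3047.7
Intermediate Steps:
D = -74 (D = -85 + 11 = -74)
p(t, R) = 74/3 (p(t, R) = -⅓*(-74) = 74/3)
q(d, S) = 105 + S + d (q(d, S) = (S + d) + 105 = 105 + S + d)
(2971 + q(91, -144)) + p(19, -18*6) = (2971 + (105 - 144 + 91)) + 74/3 = (2971 + 52) + 74/3 = 3023 + 74/3 = 9143/3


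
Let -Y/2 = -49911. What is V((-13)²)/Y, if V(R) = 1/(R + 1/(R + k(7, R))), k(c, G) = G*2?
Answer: 169/2851049416 ≈ 5.9276e-8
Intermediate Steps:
k(c, G) = 2*G
Y = 99822 (Y = -2*(-49911) = 99822)
V(R) = 1/(R + 1/(3*R)) (V(R) = 1/(R + 1/(R + 2*R)) = 1/(R + 1/(3*R)))
V((-13)²)/Y = (3*(-13)²/(1 + 3*((-13)²)²))/99822 = (3*169/(1 + 3*169²))*(1/99822) = (3*169/(1 + 3*28561))*(1/99822) = (3*169/(1 + 85683))*(1/99822) = (3*169/85684)*(1/99822) = (3*169*(1/85684))*(1/99822) = (507/85684)*(1/99822) = 169/2851049416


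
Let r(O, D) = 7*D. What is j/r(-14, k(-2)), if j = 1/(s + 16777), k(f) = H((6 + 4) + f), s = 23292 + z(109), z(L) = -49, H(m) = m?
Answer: 1/2241120 ≈ 4.4621e-7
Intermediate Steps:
s = 23243 (s = 23292 - 49 = 23243)
k(f) = 10 + f (k(f) = (6 + 4) + f = 10 + f)
j = 1/40020 (j = 1/(23243 + 16777) = 1/40020 ≈ 2.4988e-5)
j/r(-14, k(-2)) = 1/(40020*((7*(10 - 2)))) = 1/(40020*((7*8))) = (1/40020)/56 = (1/40020)*(1/56) = 1/2241120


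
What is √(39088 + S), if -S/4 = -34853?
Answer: 10*√1785 ≈ 422.49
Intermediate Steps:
S = 139412 (S = -4*(-34853) = 139412)
√(39088 + S) = √(39088 + 139412) = √178500 = 10*√1785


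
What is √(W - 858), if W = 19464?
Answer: √18606 ≈ 136.40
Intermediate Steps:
√(W - 858) = √(19464 - 858) = √18606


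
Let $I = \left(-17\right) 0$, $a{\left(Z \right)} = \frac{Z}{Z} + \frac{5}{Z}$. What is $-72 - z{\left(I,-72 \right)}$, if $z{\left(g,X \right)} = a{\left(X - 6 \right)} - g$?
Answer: $- \frac{5689}{78} \approx -72.936$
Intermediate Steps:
$a{\left(Z \right)} = 1 + \frac{5}{Z}$
$I = 0$
$z{\left(g,X \right)} = - g + \frac{-1 + X}{-6 + X}$ ($z{\left(g,X \right)} = \frac{5 + \left(X - 6\right)}{X - 6} - g = \frac{5 + \left(-6 + X\right)}{-6 + X} - g = \frac{-1 + X}{-6 + X} - g = - g + \frac{-1 + X}{-6 + X}$)
$-72 - z{\left(I,-72 \right)} = -72 - \frac{-1 - 72 - 0 \left(-6 - 72\right)}{-6 - 72} = -72 - \frac{-1 - 72 - 0 \left(-78\right)}{-78} = -72 - - \frac{-1 - 72 + 0}{78} = -72 - \left(- \frac{1}{78}\right) \left(-73\right) = -72 - \frac{73}{78} = - \frac{5689}{78}$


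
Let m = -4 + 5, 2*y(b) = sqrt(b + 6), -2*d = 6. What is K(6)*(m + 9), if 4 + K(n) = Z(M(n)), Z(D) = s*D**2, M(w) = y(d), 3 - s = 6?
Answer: -125/2 ≈ -62.500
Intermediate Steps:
d = -3 (d = -1/2*6 = -3)
s = -3 (s = 3 - 1*6 = 3 - 6 = -3)
y(b) = sqrt(6 + b)/2 (y(b) = sqrt(b + 6)/2 = sqrt(6 + b)/2)
M(w) = sqrt(3)/2 (M(w) = sqrt(6 - 3)/2 = sqrt(3)/2)
Z(D) = -3*D**2
K(n) = -25/4 (K(n) = -4 - 3*(sqrt(3)/2)**2 = -4 - 3*3/4 = -4 - 9/4 = -25/4)
m = 1
K(6)*(m + 9) = -25*(1 + 9)/4 = -25/4*10 = -125/2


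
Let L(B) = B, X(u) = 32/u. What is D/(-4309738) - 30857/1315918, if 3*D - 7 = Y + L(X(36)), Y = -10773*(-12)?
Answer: -1280438444018/38281017214017 ≈ -0.033448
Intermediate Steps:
Y = 129276
D = 1163555/27 (D = 7/3 + (129276 + 32/36)/3 = 7/3 + (129276 + 32*(1/36))/3 = 7/3 + (129276 + 8/9)/3 = 7/3 + (1/3)*(1163492/9) = 7/3 + 1163492/27 = 1163555/27 ≈ 43095.)
D/(-4309738) - 30857/1315918 = (1163555/27)/(-4309738) - 30857/1315918 = (1163555/27)*(-1/4309738) - 30857*1/1315918 = -1163555/116362926 - 30857/1315918 = -1280438444018/38281017214017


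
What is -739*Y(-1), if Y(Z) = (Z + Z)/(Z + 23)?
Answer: 739/11 ≈ 67.182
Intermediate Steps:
Y(Z) = 2*Z/(23 + Z) (Y(Z) = (2*Z)/(23 + Z) = 2*Z/(23 + Z))
-739*Y(-1) = -1478*(-1)/(23 - 1) = -1478*(-1)/22 = -739*(-1/11) = 739/11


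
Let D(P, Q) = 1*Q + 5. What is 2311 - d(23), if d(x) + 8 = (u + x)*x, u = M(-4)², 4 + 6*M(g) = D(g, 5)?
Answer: 1767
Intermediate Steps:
D(P, Q) = 5 + Q (D(P, Q) = Q + 5 = 5 + Q)
M(g) = 1 (M(g) = -⅔ + (5 + 5)/6 = -⅔ + (⅙)*10 = -⅔ + 5/3 = 1)
u = 1 (u = 1² = 1)
d(x) = -8 + x*(1 + x) (d(x) = -8 + (1 + x)*x = -8 + x*(1 + x))
2311 - d(23) = 2311 - (-8 + 23 + 23²) = 2311 - (-8 + 23 + 529) = 2311 - 1*544 = 2311 - 544 = 1767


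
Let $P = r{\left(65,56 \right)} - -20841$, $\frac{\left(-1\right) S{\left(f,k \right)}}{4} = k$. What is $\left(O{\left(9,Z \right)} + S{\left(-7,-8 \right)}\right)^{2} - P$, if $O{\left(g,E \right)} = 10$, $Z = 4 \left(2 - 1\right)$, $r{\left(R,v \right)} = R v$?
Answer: $-22717$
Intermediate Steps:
$S{\left(f,k \right)} = - 4 k$
$Z = 4$ ($Z = 4 \cdot 1 = 4$)
$P = 24481$ ($P = 65 \cdot 56 - -20841 = 3640 + 20841 = 24481$)
$\left(O{\left(9,Z \right)} + S{\left(-7,-8 \right)}\right)^{2} - P = \left(10 - -32\right)^{2} - 24481 = \left(10 + 32\right)^{2} - 24481 = 42^{2} - 24481 = 1764 - 24481 = -22717$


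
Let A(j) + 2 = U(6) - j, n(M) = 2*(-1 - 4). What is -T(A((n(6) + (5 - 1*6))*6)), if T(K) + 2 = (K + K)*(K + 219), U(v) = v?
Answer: -40458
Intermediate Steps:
n(M) = -10 (n(M) = 2*(-5) = -10)
A(j) = 4 - j (A(j) = -2 + (6 - j) = 4 - j)
T(K) = -2 + 2*K*(219 + K) (T(K) = -2 + (K + K)*(K + 219) = -2 + (2*K)*(219 + K) = -2 + 2*K*(219 + K))
-T(A((n(6) + (5 - 1*6))*6)) = -(-2 + 2*(4 - (-10 + (5 - 1*6))*6)² + 438*(4 - (-10 + (5 - 1*6))*6)) = -(-2 + 2*(4 - (-10 + (5 - 6))*6)² + 438*(4 - (-10 + (5 - 6))*6)) = -(-2 + 2*(4 - (-10 - 1)*6)² + 438*(4 - (-10 - 1)*6)) = -(-2 + 2*(4 - (-11)*6)² + 438*(4 - (-11)*6)) = -(-2 + 2*(4 - 1*(-66))² + 438*(4 - 1*(-66))) = -(-2 + 2*(4 + 66)² + 438*(4 + 66)) = -(-2 + 2*70² + 438*70) = -(-2 + 2*4900 + 30660) = -(-2 + 9800 + 30660) = -1*40458 = -40458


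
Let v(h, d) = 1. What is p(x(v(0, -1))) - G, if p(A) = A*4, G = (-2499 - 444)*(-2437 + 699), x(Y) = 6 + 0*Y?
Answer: -5114910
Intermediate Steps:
x(Y) = 6 (x(Y) = 6 + 0 = 6)
G = 5114934 (G = -2943*(-1738) = 5114934)
p(A) = 4*A
p(x(v(0, -1))) - G = 4*6 - 1*5114934 = 24 - 5114934 = -5114910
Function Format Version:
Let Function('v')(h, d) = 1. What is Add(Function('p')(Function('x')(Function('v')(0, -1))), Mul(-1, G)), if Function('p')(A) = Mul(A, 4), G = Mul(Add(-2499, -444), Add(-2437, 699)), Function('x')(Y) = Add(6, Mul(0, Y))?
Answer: -5114910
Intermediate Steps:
Function('x')(Y) = 6 (Function('x')(Y) = Add(6, 0) = 6)
G = 5114934 (G = Mul(-2943, -1738) = 5114934)
Function('p')(A) = Mul(4, A)
Add(Function('p')(Function('x')(Function('v')(0, -1))), Mul(-1, G)) = Add(Mul(4, 6), Mul(-1, 5114934)) = Add(24, -5114934) = -5114910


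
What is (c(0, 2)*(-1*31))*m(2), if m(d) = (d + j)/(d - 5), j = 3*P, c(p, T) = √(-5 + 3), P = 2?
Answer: 248*I*√2/3 ≈ 116.91*I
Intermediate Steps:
c(p, T) = I*√2 (c(p, T) = √(-2) = I*√2)
j = 6 (j = 3*2 = 6)
m(d) = (6 + d)/(-5 + d) (m(d) = (d + 6)/(d - 5) = (6 + d)/(-5 + d))
(c(0, 2)*(-1*31))*m(2) = ((I*√2)*(-1*31))*((6 + 2)/(-5 + 2)) = ((I*√2)*(-31))*(8/(-3)) = (-31*I*√2)*(-⅓*8) = -31*I*√2*(-8/3) = 248*I*√2/3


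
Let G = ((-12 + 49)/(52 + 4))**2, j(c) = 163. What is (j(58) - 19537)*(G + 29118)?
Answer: -884572444479/1568 ≈ -5.6414e+8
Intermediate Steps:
G = 1369/3136 (G = (37/56)**2 = 1369/3136 ≈ 0.43654)
(j(58) - 19537)*(G + 29118) = (163 - 19537)*(1369/3136 + 29118) = -19374*91315417/3136 = -884572444479/1568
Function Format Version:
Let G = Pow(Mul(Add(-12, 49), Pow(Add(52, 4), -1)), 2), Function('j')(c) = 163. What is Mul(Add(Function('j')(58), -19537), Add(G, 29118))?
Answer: Rational(-884572444479, 1568) ≈ -5.6414e+8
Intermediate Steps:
G = Rational(1369, 3136) (G = Pow(Mul(37, Pow(56, -1)), 2) = Pow(Mul(37, Rational(1, 56)), 2) = Pow(Rational(37, 56), 2) = Rational(1369, 3136) ≈ 0.43654)
Mul(Add(Function('j')(58), -19537), Add(G, 29118)) = Mul(Add(163, -19537), Add(Rational(1369, 3136), 29118)) = Mul(-19374, Rational(91315417, 3136)) = Rational(-884572444479, 1568)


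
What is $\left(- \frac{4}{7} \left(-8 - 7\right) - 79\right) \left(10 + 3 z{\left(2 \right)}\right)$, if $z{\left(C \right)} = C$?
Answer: $- \frac{7888}{7} \approx -1126.9$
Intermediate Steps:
$\left(- \frac{4}{7} \left(-8 - 7\right) - 79\right) \left(10 + 3 z{\left(2 \right)}\right) = \left(- \frac{4}{7} \left(-8 - 7\right) - 79\right) \left(10 + 3 \cdot 2\right) = \left(\left(-4\right) \frac{1}{7} \left(-15\right) - 79\right) \left(10 + 6\right) = \left(\left(- \frac{4}{7}\right) \left(-15\right) - 79\right) 16 = \left(\frac{60}{7} - 79\right) 16 = \left(- \frac{493}{7}\right) 16 = - \frac{7888}{7}$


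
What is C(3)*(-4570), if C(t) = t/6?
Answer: -2285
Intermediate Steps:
C(t) = t/6 (C(t) = t*(⅙) = t/6)
C(3)*(-4570) = ((⅙)*3)*(-4570) = (½)*(-4570) = -2285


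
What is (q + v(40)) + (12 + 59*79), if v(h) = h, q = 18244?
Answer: 22957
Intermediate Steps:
(q + v(40)) + (12 + 59*79) = (18244 + 40) + (12 + 59*79) = 18284 + (12 + 4661) = 18284 + 4673 = 22957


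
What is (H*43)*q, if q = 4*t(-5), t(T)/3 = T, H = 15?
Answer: -38700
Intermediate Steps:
t(T) = 3*T
q = -60 (q = 4*(3*(-5)) = 4*(-15) = -60)
(H*43)*q = (15*43)*(-60) = 645*(-60) = -38700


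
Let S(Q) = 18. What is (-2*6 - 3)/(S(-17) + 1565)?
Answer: -15/1583 ≈ -0.0094757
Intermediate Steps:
(-2*6 - 3)/(S(-17) + 1565) = (-2*6 - 3)/(18 + 1565) = (-12 - 3)/1583 = (1/1583)*(-15) = -15/1583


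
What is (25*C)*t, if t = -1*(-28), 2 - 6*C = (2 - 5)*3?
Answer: 3850/3 ≈ 1283.3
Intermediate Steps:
C = 11/6 (C = ⅓ - (2 - 5)*3/6 = ⅓ - (-1)*3/2 = ⅓ - ⅙*(-9) = ⅓ + 3/2 = 11/6 ≈ 1.8333)
t = 28
(25*C)*t = (25*(11/6))*28 = (275/6)*28 = 3850/3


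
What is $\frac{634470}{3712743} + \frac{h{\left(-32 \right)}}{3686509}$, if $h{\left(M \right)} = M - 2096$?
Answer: $\frac{777026216042}{4562353494729} \approx 0.17031$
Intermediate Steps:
$h{\left(M \right)} = -2096 + M$
$\frac{634470}{3712743} + \frac{h{\left(-32 \right)}}{3686509} = \frac{634470}{3712743} + \frac{-2096 - 32}{3686509} = 634470 \cdot \frac{1}{3712743} - \frac{2128}{3686509} = \frac{211490}{1237581} - \frac{2128}{3686509} = \frac{777026216042}{4562353494729}$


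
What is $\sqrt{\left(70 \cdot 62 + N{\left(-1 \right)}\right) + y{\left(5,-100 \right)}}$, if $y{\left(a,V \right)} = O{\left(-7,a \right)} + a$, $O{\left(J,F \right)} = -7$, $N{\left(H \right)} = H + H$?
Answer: $4 \sqrt{271} \approx 65.848$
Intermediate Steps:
$N{\left(H \right)} = 2 H$
$y{\left(a,V \right)} = -7 + a$
$\sqrt{\left(70 \cdot 62 + N{\left(-1 \right)}\right) + y{\left(5,-100 \right)}} = \sqrt{\left(70 \cdot 62 + 2 \left(-1\right)\right) + \left(-7 + 5\right)} = \sqrt{\left(4340 - 2\right) - 2} = \sqrt{4338 - 2} = \sqrt{4336} = 4 \sqrt{271}$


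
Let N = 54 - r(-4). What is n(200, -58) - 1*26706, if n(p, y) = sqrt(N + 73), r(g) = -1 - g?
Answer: -26706 + 2*sqrt(31) ≈ -26695.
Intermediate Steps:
N = 51 (N = 54 - (-1 - 1*(-4)) = 54 - (-1 + 4) = 54 - 1*3 = 54 - 3 = 51)
n(p, y) = 2*sqrt(31) (n(p, y) = sqrt(51 + 73) = sqrt(124) = 2*sqrt(31))
n(200, -58) - 1*26706 = 2*sqrt(31) - 1*26706 = 2*sqrt(31) - 26706 = -26706 + 2*sqrt(31)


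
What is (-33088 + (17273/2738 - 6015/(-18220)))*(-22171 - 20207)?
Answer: 3496839097119795/2494318 ≈ 1.4019e+9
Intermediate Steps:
(-33088 + (17273/2738 - 6015/(-18220)))*(-22171 - 20207) = (-33088 + (17273*(1/2738) - 6015*(-1/18220)))*(-42378) = (-33088 + (17273/2738 + 1203/3644))*(-42378) = (-33088 + 33118313/4988636)*(-42378) = -165030869655/4988636*(-42378) = 3496839097119795/2494318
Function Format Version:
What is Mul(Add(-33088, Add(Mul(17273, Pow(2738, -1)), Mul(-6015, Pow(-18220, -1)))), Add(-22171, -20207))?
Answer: Rational(3496839097119795, 2494318) ≈ 1.4019e+9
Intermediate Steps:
Mul(Add(-33088, Add(Mul(17273, Pow(2738, -1)), Mul(-6015, Pow(-18220, -1)))), Add(-22171, -20207)) = Mul(Add(-33088, Add(Mul(17273, Rational(1, 2738)), Mul(-6015, Rational(-1, 18220)))), -42378) = Mul(Add(-33088, Add(Rational(17273, 2738), Rational(1203, 3644))), -42378) = Mul(Add(-33088, Rational(33118313, 4988636)), -42378) = Mul(Rational(-165030869655, 4988636), -42378) = Rational(3496839097119795, 2494318)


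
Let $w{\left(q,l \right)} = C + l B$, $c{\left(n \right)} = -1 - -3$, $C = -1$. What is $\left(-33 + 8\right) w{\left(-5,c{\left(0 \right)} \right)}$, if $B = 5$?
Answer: $-225$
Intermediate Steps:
$c{\left(n \right)} = 2$ ($c{\left(n \right)} = -1 + 3 = 2$)
$w{\left(q,l \right)} = -1 + 5 l$ ($w{\left(q,l \right)} = -1 + l 5 = -1 + 5 l$)
$\left(-33 + 8\right) w{\left(-5,c{\left(0 \right)} \right)} = \left(-33 + 8\right) \left(-1 + 5 \cdot 2\right) = - 25 \left(-1 + 10\right) = \left(-25\right) 9 = -225$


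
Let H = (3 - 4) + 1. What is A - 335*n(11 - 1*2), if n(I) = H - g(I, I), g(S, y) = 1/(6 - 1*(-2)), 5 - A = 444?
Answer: -3177/8 ≈ -397.13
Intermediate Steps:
H = 0 (H = -1 + 1 = 0)
A = -439 (A = 5 - 1*444 = 5 - 444 = -439)
g(S, y) = 1/8 (g(S, y) = 1/(6 + 2) = 1/8)
n(I) = -1/8 (n(I) = 0 - 1*1/8 = 0 - 1/8 = -1/8)
A - 335*n(11 - 1*2) = -439 - 335*(-1/8) = -439 + 335/8 = -3177/8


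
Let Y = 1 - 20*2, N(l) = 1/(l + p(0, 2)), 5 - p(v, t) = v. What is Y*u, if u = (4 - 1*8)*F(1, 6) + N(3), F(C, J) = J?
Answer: 7449/8 ≈ 931.13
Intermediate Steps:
p(v, t) = 5 - v
N(l) = 1/(5 + l) (N(l) = 1/(l + (5 - 1*0)) = 1/(l + (5 + 0)) = 1/(l + 5) = 1/(5 + l))
Y = -39 (Y = 1 - 5*8 = 1 - 40 = -39)
u = -191/8 (u = (4 - 1*8)*6 + 1/(5 + 3) = (4 - 8)*6 + 1/8 = -4*6 + ⅛ = -24 + ⅛ = -191/8 ≈ -23.875)
Y*u = -39*(-191/8) = 7449/8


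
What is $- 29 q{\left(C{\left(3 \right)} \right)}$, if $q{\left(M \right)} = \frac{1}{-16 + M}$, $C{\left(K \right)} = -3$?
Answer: $\frac{29}{19} \approx 1.5263$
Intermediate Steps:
$- 29 q{\left(C{\left(3 \right)} \right)} = - \frac{29}{-16 - 3} = - \frac{29}{-19} = \left(-29\right) \left(- \frac{1}{19}\right) = \frac{29}{19}$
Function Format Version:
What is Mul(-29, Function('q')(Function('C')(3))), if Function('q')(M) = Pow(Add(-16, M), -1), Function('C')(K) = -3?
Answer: Rational(29, 19) ≈ 1.5263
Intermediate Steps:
Mul(-29, Function('q')(Function('C')(3))) = Mul(-29, Pow(Add(-16, -3), -1)) = Mul(-29, Pow(-19, -1)) = Mul(-29, Rational(-1, 19)) = Rational(29, 19)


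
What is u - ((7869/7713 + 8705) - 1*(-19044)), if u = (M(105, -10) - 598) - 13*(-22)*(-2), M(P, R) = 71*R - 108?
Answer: -76456450/2571 ≈ -29738.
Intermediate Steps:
M(P, R) = -108 + 71*R
u = -1988 (u = ((-108 + 71*(-10)) - 598) - 13*(-22)*(-2) = ((-108 - 710) - 598) + 286*(-2) = (-818 - 598) - 572 = -1416 - 572 = -1988)
u - ((7869/7713 + 8705) - 1*(-19044)) = -1988 - ((7869/7713 + 8705) - 1*(-19044)) = -1988 - ((7869*(1/7713) + 8705) + 19044) = -1988 - ((2623/2571 + 8705) + 19044) = -1988 - (22383178/2571 + 19044) = -1988 - 1*71345302/2571 = -1988 - 71345302/2571 = -76456450/2571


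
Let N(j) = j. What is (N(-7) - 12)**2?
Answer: 361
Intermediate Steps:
(N(-7) - 12)**2 = (-7 - 12)**2 = (-19)**2 = 361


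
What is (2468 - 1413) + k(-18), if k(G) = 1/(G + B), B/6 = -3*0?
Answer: 18989/18 ≈ 1054.9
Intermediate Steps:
B = 0 (B = 6*(-3*0) = 6*0 = 0)
k(G) = 1/G (k(G) = 1/(G + 0) = 1/G)
(2468 - 1413) + k(-18) = (2468 - 1413) + 1/(-18) = 1055 - 1/18 = 18989/18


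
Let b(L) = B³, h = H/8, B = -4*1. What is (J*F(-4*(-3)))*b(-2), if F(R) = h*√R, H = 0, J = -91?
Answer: 0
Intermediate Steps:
B = -4
h = 0 (h = 0/8 = 0*(⅛) = 0)
b(L) = -64 (b(L) = (-4)³ = -64)
F(R) = 0 (F(R) = 0*√R = 0)
(J*F(-4*(-3)))*b(-2) = -91*0*(-64) = 0*(-64) = 0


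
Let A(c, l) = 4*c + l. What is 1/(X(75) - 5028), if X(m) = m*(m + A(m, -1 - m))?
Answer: 1/17397 ≈ 5.7481e-5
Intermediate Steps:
A(c, l) = l + 4*c
X(m) = m*(-1 + 4*m) (X(m) = m*(m + ((-1 - m) + 4*m)) = m*(m + (-1 + 3*m)) = m*(-1 + 4*m))
1/(X(75) - 5028) = 1/(75*(-1 + 4*75) - 5028) = 1/(75*(-1 + 300) - 5028) = 1/(75*299 - 5028) = 1/(22425 - 5028) = 1/17397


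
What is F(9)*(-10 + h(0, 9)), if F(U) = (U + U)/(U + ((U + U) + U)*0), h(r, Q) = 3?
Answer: -14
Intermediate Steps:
F(U) = 2 (F(U) = (2*U)/(U + (2*U + U)*0) = (2*U)/(U + (3*U)*0) = (2*U)/(U + 0) = (2*U)/U = 2)
F(9)*(-10 + h(0, 9)) = 2*(-10 + 3) = 2*(-7) = -14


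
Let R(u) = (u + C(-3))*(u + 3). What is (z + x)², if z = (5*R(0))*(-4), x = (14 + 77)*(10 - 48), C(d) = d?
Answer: 10745284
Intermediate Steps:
R(u) = (-3 + u)*(3 + u) (R(u) = (u - 3)*(u + 3) = (-3 + u)*(3 + u))
x = -3458 (x = 91*(-38) = -3458)
z = 180 (z = (5*(-9 + 0²))*(-4) = (5*(-9 + 0))*(-4) = (5*(-9))*(-4) = -45*(-4) = 180)
(z + x)² = (180 - 3458)² = (-3278)² = 10745284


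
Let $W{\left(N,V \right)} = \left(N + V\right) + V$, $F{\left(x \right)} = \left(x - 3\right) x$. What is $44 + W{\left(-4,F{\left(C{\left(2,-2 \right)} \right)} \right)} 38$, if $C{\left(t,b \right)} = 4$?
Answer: $196$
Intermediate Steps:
$F{\left(x \right)} = x \left(-3 + x\right)$ ($F{\left(x \right)} = \left(-3 + x\right) x = x \left(-3 + x\right)$)
$W{\left(N,V \right)} = N + 2 V$
$44 + W{\left(-4,F{\left(C{\left(2,-2 \right)} \right)} \right)} 38 = 44 + \left(-4 + 2 \cdot 4 \left(-3 + 4\right)\right) 38 = 44 + \left(-4 + 2 \cdot 4 \cdot 1\right) 38 = 44 + \left(-4 + 2 \cdot 4\right) 38 = 44 + \left(-4 + 8\right) 38 = 44 + 4 \cdot 38 = 44 + 152 = 196$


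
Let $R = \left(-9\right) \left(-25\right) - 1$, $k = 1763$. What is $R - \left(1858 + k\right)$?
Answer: $-3397$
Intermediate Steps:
$R = 224$ ($R = 225 - 1 = 224$)
$R - \left(1858 + k\right) = 224 - \left(1858 + 1763\right) = 224 - 3621 = -3397$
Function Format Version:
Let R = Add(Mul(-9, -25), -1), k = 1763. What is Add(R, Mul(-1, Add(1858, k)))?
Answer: -3397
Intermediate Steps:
R = 224 (R = Add(225, -1) = 224)
Add(R, Mul(-1, Add(1858, k))) = Add(224, Mul(-1, Add(1858, 1763))) = Add(224, Mul(-1, 3621)) = Add(224, -3621) = -3397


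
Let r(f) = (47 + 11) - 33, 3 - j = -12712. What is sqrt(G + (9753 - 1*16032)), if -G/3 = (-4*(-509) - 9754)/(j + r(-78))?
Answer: I*sqrt(5198134890)/910 ≈ 79.229*I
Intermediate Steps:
j = 12715 (j = 3 - 1*(-12712) = 3 + 12712 = 12715)
r(f) = 25 (r(f) = 58 - 33 = 25)
G = 11577/6370 (G = -3*(-4*(-509) - 9754)/(12715 + 25) = -3*(2036 - 9754)/12740 = -(-23154)/12740 = -3*(-3859/6370) = 11577/6370 ≈ 1.8174)
sqrt(G + (9753 - 1*16032)) = sqrt(11577/6370 + (9753 - 1*16032)) = sqrt(11577/6370 + (9753 - 16032)) = sqrt(11577/6370 - 6279) = sqrt(-39985653/6370) = I*sqrt(5198134890)/910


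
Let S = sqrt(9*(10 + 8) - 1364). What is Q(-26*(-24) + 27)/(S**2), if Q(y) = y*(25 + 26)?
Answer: -33201/1202 ≈ -27.621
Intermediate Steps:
S = I*sqrt(1202) (S = sqrt(9*18 - 1364) = sqrt(162 - 1364) = sqrt(-1202) = I*sqrt(1202) ≈ 34.67*I)
Q(y) = 51*y (Q(y) = y*51 = 51*y)
Q(-26*(-24) + 27)/(S**2) = (51*(-26*(-24) + 27))/((I*sqrt(1202))**2) = (51*(624 + 27))/(-1202) = (51*651)*(-1/1202) = 33201*(-1/1202) = -33201/1202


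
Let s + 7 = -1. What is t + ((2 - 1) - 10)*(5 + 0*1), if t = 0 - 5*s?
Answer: -5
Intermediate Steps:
s = -8 (s = -7 - 1 = -8)
t = 40 (t = 0 - 5*(-8) = 0 + 40 = 40)
t + ((2 - 1) - 10)*(5 + 0*1) = 40 + ((2 - 1) - 10)*(5 + 0*1) = 40 + (1 - 10)*(5 + 0) = 40 - 9*5 = 40 - 45 = -5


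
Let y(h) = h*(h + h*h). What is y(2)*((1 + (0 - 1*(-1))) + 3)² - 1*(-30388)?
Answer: 30688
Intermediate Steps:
y(h) = h*(h + h²)
y(2)*((1 + (0 - 1*(-1))) + 3)² - 1*(-30388) = (2²*(1 + 2))*((1 + (0 - 1*(-1))) + 3)² - 1*(-30388) = (4*3)*((1 + (0 + 1)) + 3)² + 30388 = 12*((1 + 1) + 3)² + 30388 = 12*(2 + 3)² + 30388 = 12*5² + 30388 = 12*25 + 30388 = 300 + 30388 = 30688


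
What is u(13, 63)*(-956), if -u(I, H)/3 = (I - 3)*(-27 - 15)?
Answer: -1204560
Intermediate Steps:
u(I, H) = -378 + 126*I (u(I, H) = -3*(I - 3)*(-27 - 15) = -3*(-3 + I)*(-42) = -3*(126 - 42*I) = -378 + 126*I)
u(13, 63)*(-956) = (-378 + 126*13)*(-956) = (-378 + 1638)*(-956) = 1260*(-956) = -1204560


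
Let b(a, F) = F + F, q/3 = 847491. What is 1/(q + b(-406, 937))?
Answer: 1/2544347 ≈ 3.9303e-7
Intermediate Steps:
q = 2542473 (q = 3*847491 = 2542473)
b(a, F) = 2*F
1/(q + b(-406, 937)) = 1/(2542473 + 2*937) = 1/(2542473 + 1874) = 1/2544347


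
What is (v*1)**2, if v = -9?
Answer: 81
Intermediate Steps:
(v*1)**2 = (-9*1)**2 = (-9)**2 = 81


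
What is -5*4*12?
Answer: -240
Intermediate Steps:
-5*4*12 = -20*12 = -240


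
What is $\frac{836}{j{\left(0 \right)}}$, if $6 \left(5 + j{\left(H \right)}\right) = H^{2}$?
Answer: $- \frac{836}{5} \approx -167.2$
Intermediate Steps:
$j{\left(H \right)} = -5 + \frac{H^{2}}{6}$
$\frac{836}{j{\left(0 \right)}} = \frac{836}{-5 + \frac{0^{2}}{6}} = \frac{836}{-5 + \frac{1}{6} \cdot 0} = \frac{836}{-5 + 0} = \frac{836}{-5} = 836 \left(- \frac{1}{5}\right) = - \frac{836}{5}$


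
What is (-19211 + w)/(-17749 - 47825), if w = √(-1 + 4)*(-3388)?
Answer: 19211/65574 + 1694*√3/32787 ≈ 0.38246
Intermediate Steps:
w = -3388*√3 (w = √3*(-3388) = -3388*√3 ≈ -5868.2)
(-19211 + w)/(-17749 - 47825) = (-19211 - 3388*√3)/(-17749 - 47825) = (-19211 - 3388*√3)/(-65574) = (-19211 - 3388*√3)*(-1/65574) = 19211/65574 + 1694*√3/32787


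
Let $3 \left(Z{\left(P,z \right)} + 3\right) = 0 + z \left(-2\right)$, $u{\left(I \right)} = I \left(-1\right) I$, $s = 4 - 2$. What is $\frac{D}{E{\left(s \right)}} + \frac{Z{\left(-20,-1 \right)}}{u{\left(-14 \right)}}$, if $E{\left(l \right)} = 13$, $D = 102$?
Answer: $\frac{8581}{1092} \approx 7.8581$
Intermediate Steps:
$s = 2$
$u{\left(I \right)} = - I^{2}$ ($u{\left(I \right)} = - I I = - I^{2}$)
$Z{\left(P,z \right)} = -3 - \frac{2 z}{3}$ ($Z{\left(P,z \right)} = -3 + \frac{0 + z \left(-2\right)}{3} = -3 + \frac{0 - 2 z}{3} = -3 + \frac{\left(-2\right) z}{3} = -3 - \frac{2 z}{3}$)
$\frac{D}{E{\left(s \right)}} + \frac{Z{\left(-20,-1 \right)}}{u{\left(-14 \right)}} = \frac{102}{13} + \frac{-3 - - \frac{2}{3}}{\left(-1\right) \left(-14\right)^{2}} = 102 \cdot \frac{1}{13} + \frac{-3 + \frac{2}{3}}{\left(-1\right) 196} = \frac{102}{13} - \frac{7}{3 \left(-196\right)} = \frac{102}{13} - - \frac{1}{84} = \frac{102}{13} + \frac{1}{84} = \frac{8581}{1092}$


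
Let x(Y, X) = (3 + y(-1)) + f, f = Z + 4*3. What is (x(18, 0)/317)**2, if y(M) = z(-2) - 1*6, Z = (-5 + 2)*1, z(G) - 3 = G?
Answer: 49/100489 ≈ 0.00048762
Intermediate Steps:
z(G) = 3 + G
Z = -3 (Z = -3*1 = -3)
y(M) = -5 (y(M) = (3 - 2) - 1*6 = 1 - 6 = -5)
f = 9 (f = -3 + 4*3 = -3 + 12 = 9)
x(Y, X) = 7 (x(Y, X) = (3 - 5) + 9 = -2 + 9 = 7)
(x(18, 0)/317)**2 = (7/317)**2 = 49/100489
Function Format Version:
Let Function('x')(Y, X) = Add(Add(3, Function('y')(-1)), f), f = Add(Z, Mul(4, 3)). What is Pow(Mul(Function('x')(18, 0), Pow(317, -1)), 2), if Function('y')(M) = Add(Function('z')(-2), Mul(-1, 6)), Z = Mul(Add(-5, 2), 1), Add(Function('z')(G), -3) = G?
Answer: Rational(49, 100489) ≈ 0.00048762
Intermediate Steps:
Function('z')(G) = Add(3, G)
Z = -3 (Z = Mul(-3, 1) = -3)
Function('y')(M) = -5 (Function('y')(M) = Add(Add(3, -2), Mul(-1, 6)) = Add(1, -6) = -5)
f = 9 (f = Add(-3, Mul(4, 3)) = Add(-3, 12) = 9)
Function('x')(Y, X) = 7 (Function('x')(Y, X) = Add(Add(3, -5), 9) = Add(-2, 9) = 7)
Pow(Mul(Function('x')(18, 0), Pow(317, -1)), 2) = Pow(Mul(7, Pow(317, -1)), 2) = Pow(Mul(7, Rational(1, 317)), 2) = Pow(Rational(7, 317), 2) = Rational(49, 100489)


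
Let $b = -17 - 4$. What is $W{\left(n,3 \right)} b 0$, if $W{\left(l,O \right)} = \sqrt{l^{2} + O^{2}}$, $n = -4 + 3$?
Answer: $0$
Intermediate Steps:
$n = -1$
$W{\left(l,O \right)} = \sqrt{O^{2} + l^{2}}$
$b = -21$ ($b = -17 - 4 = -21$)
$W{\left(n,3 \right)} b 0 = \sqrt{3^{2} + \left(-1\right)^{2}} \left(-21\right) 0 = \sqrt{9 + 1} \left(-21\right) 0 = \sqrt{10} \left(-21\right) 0 = - 21 \sqrt{10} \cdot 0 = 0$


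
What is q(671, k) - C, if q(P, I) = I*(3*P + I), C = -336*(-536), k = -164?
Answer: -483332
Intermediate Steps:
C = 180096
q(P, I) = I*(I + 3*P)
q(671, k) - C = -164*(-164 + 3*671) - 1*180096 = -164*(-164 + 2013) - 180096 = -164*1849 - 180096 = -303236 - 180096 = -483332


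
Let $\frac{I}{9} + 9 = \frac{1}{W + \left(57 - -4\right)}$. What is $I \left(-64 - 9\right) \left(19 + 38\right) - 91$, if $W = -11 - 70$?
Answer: $\frac{6776449}{20} \approx 3.3882 \cdot 10^{5}$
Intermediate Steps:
$W = -81$ ($W = -11 - 70 = -81$)
$I = - \frac{1629}{20}$ ($I = -81 + \frac{9}{-81 + \left(57 - -4\right)} = -81 + \frac{9}{-81 + \left(57 + 4\right)} = -81 + \frac{9}{-81 + 61} = -81 + \frac{9}{-20} = -81 + 9 \left(- \frac{1}{20}\right) = -81 - \frac{9}{20} = - \frac{1629}{20} \approx -81.45$)
$I \left(-64 - 9\right) \left(19 + 38\right) - 91 = - \frac{1629 \left(-64 - 9\right) \left(19 + 38\right)}{20} - 91 = - \frac{1629 \left(\left(-73\right) 57\right)}{20} - 91 = \left(- \frac{1629}{20}\right) \left(-4161\right) - 91 = \frac{6778269}{20} - 91 = \frac{6776449}{20}$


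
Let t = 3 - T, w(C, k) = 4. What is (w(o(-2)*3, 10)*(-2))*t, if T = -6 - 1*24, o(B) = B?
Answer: -264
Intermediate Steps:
T = -30 (T = -6 - 24 = -30)
t = 33 (t = 3 - 1*(-30) = 3 + 30 = 33)
(w(o(-2)*3, 10)*(-2))*t = (4*(-2))*33 = -8*33 = -264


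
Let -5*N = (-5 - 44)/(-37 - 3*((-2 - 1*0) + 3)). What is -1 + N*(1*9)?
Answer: -641/200 ≈ -3.2050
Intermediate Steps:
N = -49/200 (N = -(-5 - 44)/(5*(-37 - 3*((-2 - 1*0) + 3))) = -(-49)/(5*(-37 - 3*((-2 + 0) + 3))) = -(-49)/(5*(-37 - 3*(-2 + 3))) = -(-49)/(5*(-37 - 3*1)) = -(-49)/(5*(-37 - 3)) = -(-49)/(5*(-40)) = -(-49)*(-1)/(5*40) = -⅕*49/40 = -49/200 ≈ -0.24500)
-1 + N*(1*9) = -1 - 49*9/200 = -1 - 49/200*9 = -1 - 441/200 = -641/200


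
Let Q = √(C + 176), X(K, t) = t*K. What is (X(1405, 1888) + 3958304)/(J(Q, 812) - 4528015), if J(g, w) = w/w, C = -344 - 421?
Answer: -1101824/754669 ≈ -1.4600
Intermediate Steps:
C = -765
X(K, t) = K*t
Q = I*√589 (Q = √(-765 + 176) = √(-589) = I*√589 ≈ 24.269*I)
J(g, w) = 1
(X(1405, 1888) + 3958304)/(J(Q, 812) - 4528015) = (1405*1888 + 3958304)/(1 - 4528015) = (2652640 + 3958304)/(-4528014) = 6610944*(-1/4528014) = -1101824/754669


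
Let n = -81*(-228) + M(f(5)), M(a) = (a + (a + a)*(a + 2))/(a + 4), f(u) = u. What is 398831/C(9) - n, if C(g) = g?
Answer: 232544/9 ≈ 25838.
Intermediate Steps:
M(a) = (a + 2*a*(2 + a))/(4 + a) (M(a) = (a + (2*a)*(2 + a))/(4 + a) = (a + 2*a*(2 + a))/(4 + a))
n = 55429/3 (n = -81*(-228) + 5*(5 + 2*5)/(4 + 5) = 18468 + 5*(5 + 10)/9 = 18468 + 5*(⅑)*15 = 18468 + 25/3 = 55429/3 ≈ 18476.)
398831/C(9) - n = 398831/9 - 1*55429/3 = 398831*(⅑) - 55429/3 = 398831/9 - 55429/3 = 232544/9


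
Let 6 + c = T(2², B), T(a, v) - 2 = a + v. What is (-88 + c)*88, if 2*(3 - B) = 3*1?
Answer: -7612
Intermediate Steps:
B = 3/2 (B = 3 - 3/2 = 3/2 ≈ 1.5000)
T(a, v) = 2 + a + v (T(a, v) = 2 + (a + v) = 2 + a + v)
c = 3/2 (c = -6 + (2 + 2² + 3/2) = -6 + (2 + 4 + 3/2) = -6 + 15/2 = 3/2 ≈ 1.5000)
(-88 + c)*88 = (-88 + 3/2)*88 = -173/2*88 = -7612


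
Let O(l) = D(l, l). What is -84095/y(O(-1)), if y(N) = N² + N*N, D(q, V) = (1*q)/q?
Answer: -84095/2 ≈ -42048.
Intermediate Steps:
D(q, V) = 1 (D(q, V) = q/q = 1)
O(l) = 1
y(N) = 2*N² (y(N) = N² + N² = 2*N²)
-84095/y(O(-1)) = -84095/(2*1²) = -84095/(2*1) = -84095/2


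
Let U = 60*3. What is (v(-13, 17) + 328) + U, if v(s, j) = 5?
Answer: 513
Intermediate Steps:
U = 180
(v(-13, 17) + 328) + U = (5 + 328) + 180 = 333 + 180 = 513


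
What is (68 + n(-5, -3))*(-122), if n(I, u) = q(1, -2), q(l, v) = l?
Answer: -8418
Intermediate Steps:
n(I, u) = 1
(68 + n(-5, -3))*(-122) = (68 + 1)*(-122) = 69*(-122) = -8418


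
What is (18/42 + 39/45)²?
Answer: 18496/11025 ≈ 1.6776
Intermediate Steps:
(18/42 + 39/45)² = (18*(1/42) + 39*(1/45))² = (3/7 + 13/15)² = (136/105)² = 18496/11025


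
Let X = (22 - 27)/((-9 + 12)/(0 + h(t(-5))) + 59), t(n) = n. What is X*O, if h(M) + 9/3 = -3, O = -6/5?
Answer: 4/39 ≈ 0.10256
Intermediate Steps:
O = -6/5 (O = -6*1/5 = -6/5 ≈ -1.2000)
h(M) = -6 (h(M) = -3 - 3 = -6)
X = -10/117 (X = (22 - 27)/((-9 + 12)/(0 - 6) + 59) = -5/(3/(-6) + 59) = -5/(3*(-1/6) + 59) = -5/(-1/2 + 59) = -5/117/2 = -5*2/117 = -10/117 ≈ -0.085470)
X*O = -10/117*(-6/5) = 4/39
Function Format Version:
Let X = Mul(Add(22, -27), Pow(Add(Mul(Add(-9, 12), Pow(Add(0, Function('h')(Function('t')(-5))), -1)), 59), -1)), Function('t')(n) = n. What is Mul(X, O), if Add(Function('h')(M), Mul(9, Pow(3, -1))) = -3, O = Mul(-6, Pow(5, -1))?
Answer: Rational(4, 39) ≈ 0.10256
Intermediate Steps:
O = Rational(-6, 5) (O = Mul(-6, Rational(1, 5)) = Rational(-6, 5) ≈ -1.2000)
Function('h')(M) = -6 (Function('h')(M) = Add(-3, -3) = -6)
X = Rational(-10, 117) (X = Mul(Add(22, -27), Pow(Add(Mul(Add(-9, 12), Pow(Add(0, -6), -1)), 59), -1)) = Mul(-5, Pow(Add(Mul(3, Pow(-6, -1)), 59), -1)) = Mul(-5, Pow(Add(Mul(3, Rational(-1, 6)), 59), -1)) = Mul(-5, Pow(Add(Rational(-1, 2), 59), -1)) = Mul(-5, Pow(Rational(117, 2), -1)) = Mul(-5, Rational(2, 117)) = Rational(-10, 117) ≈ -0.085470)
Mul(X, O) = Mul(Rational(-10, 117), Rational(-6, 5)) = Rational(4, 39)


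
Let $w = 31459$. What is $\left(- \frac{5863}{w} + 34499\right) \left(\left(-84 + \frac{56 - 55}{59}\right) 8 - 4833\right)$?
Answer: $- \frac{352490739338086}{1856081} \approx -1.8991 \cdot 10^{8}$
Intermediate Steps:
$\left(- \frac{5863}{w} + 34499\right) \left(\left(-84 + \frac{56 - 55}{59}\right) 8 - 4833\right) = \left(- \frac{5863}{31459} + 34499\right) \left(\left(-84 + \frac{56 - 55}{59}\right) 8 - 4833\right) = \left(\left(-5863\right) \frac{1}{31459} + 34499\right) \left(\left(-84 + 1 \cdot \frac{1}{59}\right) 8 - 4833\right) = \left(- \frac{5863}{31459} + 34499\right) \left(\left(-84 + \frac{1}{59}\right) 8 - 4833\right) = \frac{1085298178 \left(\left(- \frac{4955}{59}\right) 8 - 4833\right)}{31459} = \frac{1085298178 \left(- \frac{39640}{59} - 4833\right)}{31459} = \frac{1085298178}{31459} \left(- \frac{324787}{59}\right) = - \frac{352490739338086}{1856081}$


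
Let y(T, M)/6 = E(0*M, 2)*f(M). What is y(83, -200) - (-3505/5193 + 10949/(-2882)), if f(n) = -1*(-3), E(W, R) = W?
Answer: 66959567/14966226 ≈ 4.4740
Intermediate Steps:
f(n) = 3
y(T, M) = 0 (y(T, M) = 6*((0*M)*3) = 6*(0*3) = 6*0 = 0)
y(83, -200) - (-3505/5193 + 10949/(-2882)) = 0 - (-3505/5193 + 10949/(-2882)) = 0 - (-3505*1/5193 + 10949*(-1/2882)) = 0 - (-3505/5193 - 10949/2882) = 0 - 1*(-66959567/14966226) = 0 + 66959567/14966226 = 66959567/14966226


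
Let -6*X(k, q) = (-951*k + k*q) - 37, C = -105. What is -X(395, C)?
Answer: -417157/6 ≈ -69526.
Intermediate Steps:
X(k, q) = 37/6 + 317*k/2 - k*q/6 (X(k, q) = -((-951*k + k*q) - 37)/6 = -(-37 - 951*k + k*q)/6 = 37/6 + 317*k/2 - k*q/6)
-X(395, C) = -(37/6 + (317/2)*395 - ⅙*395*(-105)) = -(37/6 + 125215/2 + 13825/2) = -1*417157/6 = -417157/6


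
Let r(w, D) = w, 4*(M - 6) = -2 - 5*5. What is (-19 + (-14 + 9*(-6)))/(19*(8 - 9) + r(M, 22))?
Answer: 348/79 ≈ 4.4051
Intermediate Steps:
M = -¾ (M = 6 + (-2 - 5*5)/4 = 6 + (-2 - 25)/4 = 6 + (¼)*(-27) = 6 - 27/4 = -¾ ≈ -0.75000)
(-19 + (-14 + 9*(-6)))/(19*(8 - 9) + r(M, 22)) = (-19 + (-14 + 9*(-6)))/(19*(8 - 9) - ¾) = (-19 + (-14 - 54))/(19*(-1) - ¾) = (-19 - 68)/(-19 - ¾) = -87/(-79/4) = -87*(-4/79) = 348/79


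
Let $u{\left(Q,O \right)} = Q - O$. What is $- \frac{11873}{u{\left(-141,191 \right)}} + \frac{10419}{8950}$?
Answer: $\frac{54861229}{1485700} \approx 36.926$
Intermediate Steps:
$- \frac{11873}{u{\left(-141,191 \right)}} + \frac{10419}{8950} = - \frac{11873}{-141 - 191} + \frac{10419}{8950} = - \frac{11873}{-141 - 191} + 10419 \cdot \frac{1}{8950} = - \frac{11873}{-332} + \frac{10419}{8950} = \left(-11873\right) \left(- \frac{1}{332}\right) + \frac{10419}{8950} = \frac{11873}{332} + \frac{10419}{8950} = \frac{54861229}{1485700}$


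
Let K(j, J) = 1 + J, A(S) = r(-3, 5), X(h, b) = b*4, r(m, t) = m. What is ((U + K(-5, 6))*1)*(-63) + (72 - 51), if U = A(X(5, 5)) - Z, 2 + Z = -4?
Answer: -609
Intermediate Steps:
X(h, b) = 4*b
A(S) = -3
Z = -6 (Z = -2 - 4 = -6)
U = 3 (U = -3 - 1*(-6) = -3 + 6 = 3)
((U + K(-5, 6))*1)*(-63) + (72 - 51) = ((3 + (1 + 6))*1)*(-63) + (72 - 51) = ((3 + 7)*1)*(-63) + 21 = (10*1)*(-63) + 21 = 10*(-63) + 21 = -630 + 21 = -609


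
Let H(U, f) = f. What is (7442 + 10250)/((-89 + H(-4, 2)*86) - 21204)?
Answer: -17692/21121 ≈ -0.83765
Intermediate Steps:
(7442 + 10250)/((-89 + H(-4, 2)*86) - 21204) = (7442 + 10250)/((-89 + 2*86) - 21204) = 17692/((-89 + 172) - 21204) = 17692/(83 - 21204) = 17692/(-21121) = 17692*(-1/21121) = -17692/21121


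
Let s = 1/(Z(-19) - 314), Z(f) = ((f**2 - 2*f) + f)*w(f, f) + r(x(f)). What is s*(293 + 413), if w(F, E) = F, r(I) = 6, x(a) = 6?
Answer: -353/3764 ≈ -0.093783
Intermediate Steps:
Z(f) = 6 + f*(f**2 - f) (Z(f) = ((f**2 - 2*f) + f)*f + 6 = (f**2 - f)*f + 6 = f*(f**2 - f) + 6 = 6 + f*(f**2 - f))
s = -1/7528 (s = 1/((6 + (-19)**3 - 1*(-19)**2) - 314) = 1/((6 - 6859 - 1*361) - 314) = 1/((6 - 6859 - 361) - 314) = 1/(-7214 - 314) = 1/(-7528) = -1/7528 ≈ -0.00013284)
s*(293 + 413) = -(293 + 413)/7528 = -1/7528*706 = -353/3764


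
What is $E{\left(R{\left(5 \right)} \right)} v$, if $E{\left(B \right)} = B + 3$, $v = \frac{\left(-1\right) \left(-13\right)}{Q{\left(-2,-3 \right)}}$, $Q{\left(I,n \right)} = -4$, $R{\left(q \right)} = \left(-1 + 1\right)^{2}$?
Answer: $- \frac{39}{4} \approx -9.75$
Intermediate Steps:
$R{\left(q \right)} = 0$ ($R{\left(q \right)} = 0^{2} = 0$)
$v = - \frac{13}{4}$ ($v = \frac{\left(-1\right) \left(-13\right)}{-4} = 13 \left(- \frac{1}{4}\right) = - \frac{13}{4} \approx -3.25$)
$E{\left(B \right)} = 3 + B$
$E{\left(R{\left(5 \right)} \right)} v = \left(3 + 0\right) \left(- \frac{13}{4}\right) = 3 \left(- \frac{13}{4}\right) = - \frac{39}{4}$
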